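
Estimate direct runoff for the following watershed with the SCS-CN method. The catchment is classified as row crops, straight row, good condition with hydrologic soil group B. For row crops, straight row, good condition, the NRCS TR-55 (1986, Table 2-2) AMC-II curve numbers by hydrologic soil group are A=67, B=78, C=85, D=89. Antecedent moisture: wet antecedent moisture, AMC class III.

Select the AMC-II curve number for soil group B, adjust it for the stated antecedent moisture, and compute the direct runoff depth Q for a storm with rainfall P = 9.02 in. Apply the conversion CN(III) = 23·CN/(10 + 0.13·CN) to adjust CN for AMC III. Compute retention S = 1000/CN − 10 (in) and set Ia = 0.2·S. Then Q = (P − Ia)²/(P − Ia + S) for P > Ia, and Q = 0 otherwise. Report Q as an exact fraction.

NRCS table: row crops, straight row, good condition, soil group B → CN(II) = 78
CN(III) from CN(II)=78: (23·78)/(10 + 0.13·78) = 89700/1007 ≈ 89.076
Retention S: 1000/CN − 10 with CN=89.076 → S = 1100/897 ≈ 1.226 in
Ia = 0.2S: 0.2·1.226 = 0.245 in (exactly 220/897)
Excess rainfall: 9.020 − 0.245 = 8.775 in; P > Ia so Q > 0
Q: (393547/44850)² ÷ (448547/44850) = 1279993729/166258950 in (≈ 7.699 in)

Q = 1279993729/166258950 in ≈ 7.699 in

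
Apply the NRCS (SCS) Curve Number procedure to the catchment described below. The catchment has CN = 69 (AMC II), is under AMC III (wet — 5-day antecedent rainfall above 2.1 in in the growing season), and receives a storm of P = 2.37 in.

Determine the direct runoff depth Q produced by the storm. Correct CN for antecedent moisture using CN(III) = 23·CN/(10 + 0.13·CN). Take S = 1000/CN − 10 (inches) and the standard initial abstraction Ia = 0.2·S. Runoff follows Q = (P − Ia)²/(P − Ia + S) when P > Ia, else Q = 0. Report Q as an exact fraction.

Adjust CN=69 to AMC III: 23·69/(10 + 0.13·69) → 1587 ÷ (1897/100) = 158700/1897 ≈ 83.658
S = 1000/(158700/1897) − 10 = 3100/1587 in ≈ 1.953 in
Initial abstraction Ia = S/5 = (3100/1587)/5 = 620/1587 ≈ 0.391 in
Excess rainfall: 2.370 − 0.391 = 1.979 in; P > Ia so Q > 0
Q: (314119/158700)² ÷ (624119/158700) = 98670746161/99047685300 in (≈ 0.996 in)

Q = 98670746161/99047685300 in ≈ 0.996 in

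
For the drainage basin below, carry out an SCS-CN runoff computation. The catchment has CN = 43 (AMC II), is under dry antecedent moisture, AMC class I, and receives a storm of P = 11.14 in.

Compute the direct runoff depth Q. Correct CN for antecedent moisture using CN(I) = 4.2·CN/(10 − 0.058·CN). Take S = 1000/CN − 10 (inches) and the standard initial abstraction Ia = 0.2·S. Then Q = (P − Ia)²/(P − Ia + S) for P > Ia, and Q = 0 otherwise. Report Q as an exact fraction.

Q = 5279039649/8242237850 in ≈ 0.640 in

CN(I) from CN(II)=43: (4.2·43)/(10 − 0.058·43) = 30100/1251 ≈ 24.061
Retention S: 1000/CN − 10 with CN=24.061 → S = 9500/301 ≈ 31.561 in
Initial abstraction Ia = S/5 = (9500/301)/5 = 1900/301 ≈ 6.312 in
Excess rainfall: 11.140 − 6.312 = 4.828 in; P > Ia so Q > 0
Q = (72657/15050)²/((72657/15050) + 9500/301) = (5279039649/226502500)/(547657/15050) = 5279039649/8242237850 in ≈ 0.640 in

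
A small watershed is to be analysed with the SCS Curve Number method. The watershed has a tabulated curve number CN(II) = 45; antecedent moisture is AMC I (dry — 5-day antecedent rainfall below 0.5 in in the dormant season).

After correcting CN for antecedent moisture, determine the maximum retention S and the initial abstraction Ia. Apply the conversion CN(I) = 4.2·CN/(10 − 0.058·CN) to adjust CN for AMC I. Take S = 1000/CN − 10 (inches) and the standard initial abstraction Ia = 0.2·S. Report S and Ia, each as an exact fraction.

Adjust CN=45 to AMC I: 4.2·45/(10 − 0.058·45) → 189 ÷ (739/100) = 18900/739 ≈ 25.575
Max retention: S = 1000/(18900/739) − 10 = 5500/189 in (≈ 29.101 in)
Initial abstraction Ia = S/5 = (5500/189)/5 = 1100/189 ≈ 5.820 in

S = 5500/189 in ≈ 29.101 in; Ia = 1100/189 in ≈ 5.820 in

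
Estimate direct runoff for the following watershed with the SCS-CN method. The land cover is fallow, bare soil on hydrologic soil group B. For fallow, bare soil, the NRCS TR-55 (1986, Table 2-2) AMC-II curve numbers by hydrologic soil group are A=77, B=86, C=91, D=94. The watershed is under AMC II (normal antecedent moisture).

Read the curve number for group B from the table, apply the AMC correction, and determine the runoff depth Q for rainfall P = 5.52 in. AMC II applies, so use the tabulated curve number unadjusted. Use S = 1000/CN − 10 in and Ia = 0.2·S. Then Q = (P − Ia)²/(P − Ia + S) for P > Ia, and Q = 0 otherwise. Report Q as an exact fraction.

NRCS table: fallow, bare soil, soil group B → CN(II) = 86
CN(II) = 86; AMC II needs no correction.
Retention S: 1000/CN − 10 with CN=86.000 → S = 70/43 ≈ 1.628 in
Initial abstraction Ia = S/5 = (70/43)/5 = 14/43 ≈ 0.326 in
P − Ia = 5.520 − 0.326 = 5584/1075 ≈ 5.194 in (> 0, runoff occurs)
Q = (5584/1075)²/((5584/1075) + 70/43) = (31181056/1155625)/(7334/1075) = 15590528/3942025 in ≈ 3.955 in

Q = 15590528/3942025 in ≈ 3.955 in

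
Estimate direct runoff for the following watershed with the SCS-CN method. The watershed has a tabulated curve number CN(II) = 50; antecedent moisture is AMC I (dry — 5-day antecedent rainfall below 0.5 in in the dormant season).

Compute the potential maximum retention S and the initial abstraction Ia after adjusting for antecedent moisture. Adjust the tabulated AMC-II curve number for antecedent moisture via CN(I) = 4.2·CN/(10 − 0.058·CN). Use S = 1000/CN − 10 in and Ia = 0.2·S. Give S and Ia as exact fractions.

Dry (AMC I): CN(I) = 4.2·50/(10 − 0.058·50) = 210/(71/10) = 2100/71 ≈ 29.577
Retention S: 1000/CN − 10 with CN=29.577 → S = 500/21 ≈ 23.810 in
Ia = 0.2·(500/21) = 100/21 in ≈ 4.762 in

S = 500/21 in ≈ 23.810 in; Ia = 100/21 in ≈ 4.762 in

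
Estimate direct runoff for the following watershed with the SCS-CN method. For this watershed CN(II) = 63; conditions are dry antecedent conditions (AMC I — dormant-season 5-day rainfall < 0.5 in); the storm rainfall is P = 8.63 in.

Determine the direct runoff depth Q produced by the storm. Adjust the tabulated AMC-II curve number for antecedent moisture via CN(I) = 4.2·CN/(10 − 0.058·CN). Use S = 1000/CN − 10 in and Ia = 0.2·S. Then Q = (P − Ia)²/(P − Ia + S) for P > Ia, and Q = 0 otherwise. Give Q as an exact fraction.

Q = 595596519001/346857392700 in ≈ 1.717 in

Dry (AMC I): CN(I) = 4.2·63/(10 − 0.058·63) = (1323/5)/(3173/500) = 132300/3173 ≈ 41.696
Max retention: S = 1000/(132300/3173) − 10 = 18500/1323 in (≈ 13.983 in)
Ia = 0.2S: 0.2·13.983 = 2.797 in (exactly 3700/1323)
Since P=8.630 > Ia=2.797: effective rainfall P−Ia = 771749/132300 in
Runoff Q = (P−Ia)²/(P−Ia+S) = (5.833)²/(5.833+13.983) = 595596519001/346857392700 ≈ 1.717 in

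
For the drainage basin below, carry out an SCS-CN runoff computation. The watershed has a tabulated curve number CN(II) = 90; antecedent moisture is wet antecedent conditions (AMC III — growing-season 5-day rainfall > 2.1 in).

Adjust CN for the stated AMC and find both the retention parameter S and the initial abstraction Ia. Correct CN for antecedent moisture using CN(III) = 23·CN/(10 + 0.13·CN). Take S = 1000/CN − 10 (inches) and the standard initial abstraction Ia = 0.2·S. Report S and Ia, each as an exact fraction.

S = 100/207 in ≈ 0.483 in; Ia = 20/207 in ≈ 0.097 in

Adjust CN=90 to AMC III: 23·90/(10 + 0.13·90) → 2070 ÷ (217/10) = 20700/217 ≈ 95.392
S = 1000/(20700/217) − 10 = 100/207 in ≈ 0.483 in
Ia = 0.2·(100/207) = 20/207 in ≈ 0.097 in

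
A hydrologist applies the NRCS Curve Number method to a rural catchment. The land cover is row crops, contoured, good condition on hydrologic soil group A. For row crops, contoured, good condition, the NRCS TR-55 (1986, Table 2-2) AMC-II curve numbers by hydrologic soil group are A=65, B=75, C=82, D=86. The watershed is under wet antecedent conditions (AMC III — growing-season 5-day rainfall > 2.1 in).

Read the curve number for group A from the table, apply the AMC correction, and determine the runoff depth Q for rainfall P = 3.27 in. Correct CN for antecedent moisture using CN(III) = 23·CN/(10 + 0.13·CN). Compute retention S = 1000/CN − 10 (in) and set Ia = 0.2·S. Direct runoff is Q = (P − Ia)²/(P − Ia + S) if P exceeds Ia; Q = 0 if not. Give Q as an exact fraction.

NRCS table: row crops, contoured, good condition, soil group A → CN(II) = 65
Adjust CN=65 to AMC III: 23·65/(10 + 0.13·65) → 1495 ÷ (369/20) = 29900/369 ≈ 81.030
Retention S: 1000/CN − 10 with CN=81.030 → S = 700/299 ≈ 2.341 in
Ia = 0.2S: 0.2·2.341 = 0.468 in (exactly 140/299)
Since P=3.270 > Ia=0.468: effective rainfall P−Ia = 83773/29900 in
Q: (83773/29900)² ÷ (153773/29900) = 7017915529/4597812700 in (≈ 1.526 in)

Q = 7017915529/4597812700 in ≈ 1.526 in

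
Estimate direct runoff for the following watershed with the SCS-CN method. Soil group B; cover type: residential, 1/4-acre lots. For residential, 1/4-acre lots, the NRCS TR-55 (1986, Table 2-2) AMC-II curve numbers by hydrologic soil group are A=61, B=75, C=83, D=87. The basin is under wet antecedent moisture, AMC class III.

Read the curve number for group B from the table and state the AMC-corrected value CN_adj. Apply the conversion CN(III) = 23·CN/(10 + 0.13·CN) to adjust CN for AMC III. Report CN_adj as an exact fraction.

CN_adj = 6900/79 ≈ 87.342

NRCS table: residential, 1/4-acre lots, soil group B → CN(II) = 75
Adjust CN=75 to AMC III: 23·75/(10 + 0.13·75) → 1725 ÷ (79/4) = 6900/79 ≈ 87.342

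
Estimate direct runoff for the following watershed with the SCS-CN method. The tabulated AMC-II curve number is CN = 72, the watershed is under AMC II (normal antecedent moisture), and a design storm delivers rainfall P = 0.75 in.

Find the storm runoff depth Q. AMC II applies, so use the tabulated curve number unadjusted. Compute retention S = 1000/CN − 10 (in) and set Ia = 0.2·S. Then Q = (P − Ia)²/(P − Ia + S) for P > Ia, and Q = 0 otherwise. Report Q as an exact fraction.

AMC II — tabulated CN = 72 applies directly.
Retention S: 1000/CN − 10 with CN=72.000 → S = 35/9 ≈ 3.889 in
Ia = 0.2·(35/9) = 7/9 in ≈ 0.778 in
P = 0.750 ≤ Ia = 0.778 in: entire storm abstracted, Q = 0.

Q = 0 in ≈ 0.000 in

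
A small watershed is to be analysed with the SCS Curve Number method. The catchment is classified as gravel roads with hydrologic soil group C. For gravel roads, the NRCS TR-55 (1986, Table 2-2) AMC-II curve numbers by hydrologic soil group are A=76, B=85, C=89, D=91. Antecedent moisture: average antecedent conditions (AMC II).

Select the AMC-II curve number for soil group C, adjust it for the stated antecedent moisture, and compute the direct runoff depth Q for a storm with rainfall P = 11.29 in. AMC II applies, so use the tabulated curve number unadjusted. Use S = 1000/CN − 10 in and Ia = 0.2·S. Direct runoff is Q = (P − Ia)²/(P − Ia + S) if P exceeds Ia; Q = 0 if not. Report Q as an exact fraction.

NRCS table: gravel roads, soil group C → CN(II) = 89
CN(II) = 89; AMC II needs no correction.
Retention S: 1000/CN − 10 with CN=89.000 → S = 110/89 ≈ 1.236 in
Ia = 0.2·(110/89) = 22/89 in ≈ 0.247 in
P − Ia = 11.290 − 0.247 = 98281/8900 ≈ 11.043 in (> 0, runoff occurs)
Q: (98281/8900)² ÷ (109281/8900) = 9659154961/972600900 in (≈ 9.931 in)

Q = 9659154961/972600900 in ≈ 9.931 in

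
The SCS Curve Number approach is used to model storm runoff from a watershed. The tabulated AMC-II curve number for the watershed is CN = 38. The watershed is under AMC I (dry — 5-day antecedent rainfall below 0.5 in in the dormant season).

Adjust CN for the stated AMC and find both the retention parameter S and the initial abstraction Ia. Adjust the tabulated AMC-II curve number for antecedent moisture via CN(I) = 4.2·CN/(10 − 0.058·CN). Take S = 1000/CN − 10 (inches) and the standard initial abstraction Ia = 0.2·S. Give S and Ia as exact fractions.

Dry (AMC I): CN(I) = 4.2·38/(10 − 0.058·38) = (798/5)/(1949/250) = 39900/1949 ≈ 20.472
Max retention: S = 1000/(39900/1949) − 10 = 15500/399 in (≈ 38.847 in)
Ia = 0.2·(15500/399) = 3100/399 in ≈ 7.769 in

S = 15500/399 in ≈ 38.847 in; Ia = 3100/399 in ≈ 7.769 in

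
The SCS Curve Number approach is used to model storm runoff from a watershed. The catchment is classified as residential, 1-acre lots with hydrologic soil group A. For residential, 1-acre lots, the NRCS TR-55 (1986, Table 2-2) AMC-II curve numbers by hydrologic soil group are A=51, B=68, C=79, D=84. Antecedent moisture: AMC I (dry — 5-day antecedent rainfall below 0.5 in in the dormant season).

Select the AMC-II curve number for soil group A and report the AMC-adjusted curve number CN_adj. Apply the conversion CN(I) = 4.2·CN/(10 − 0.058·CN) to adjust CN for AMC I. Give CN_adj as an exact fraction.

NRCS table: residential, 1-acre lots, soil group A → CN(II) = 51
Dry (AMC I): CN(I) = 4.2·51/(10 − 0.058·51) = (1071/5)/(3521/500) = 15300/503 ≈ 30.417

CN_adj = 15300/503 ≈ 30.417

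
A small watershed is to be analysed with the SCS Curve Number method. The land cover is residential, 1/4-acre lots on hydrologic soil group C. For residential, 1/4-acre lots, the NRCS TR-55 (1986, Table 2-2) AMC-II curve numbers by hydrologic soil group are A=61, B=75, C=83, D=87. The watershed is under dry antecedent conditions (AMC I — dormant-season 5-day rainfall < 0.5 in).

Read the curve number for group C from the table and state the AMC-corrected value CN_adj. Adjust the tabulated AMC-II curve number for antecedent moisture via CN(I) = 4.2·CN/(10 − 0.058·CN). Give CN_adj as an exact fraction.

NRCS table: residential, 1/4-acre lots, soil group C → CN(II) = 83
Dry (AMC I): CN(I) = 4.2·83/(10 − 0.058·83) = (1743/5)/(2593/500) = 174300/2593 ≈ 67.219

CN_adj = 174300/2593 ≈ 67.219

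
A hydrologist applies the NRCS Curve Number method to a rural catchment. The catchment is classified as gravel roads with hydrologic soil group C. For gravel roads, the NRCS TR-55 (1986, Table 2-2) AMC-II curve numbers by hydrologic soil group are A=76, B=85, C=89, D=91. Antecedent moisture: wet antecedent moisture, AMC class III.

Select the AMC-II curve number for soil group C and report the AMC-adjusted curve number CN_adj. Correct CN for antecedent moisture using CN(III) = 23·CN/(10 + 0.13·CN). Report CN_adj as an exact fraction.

NRCS table: gravel roads, soil group C → CN(II) = 89
Wet (AMC III): CN(III) = 23·89/(10 + 0.13·89) = 2047/(2157/100) = 204700/2157 ≈ 94.900

CN_adj = 204700/2157 ≈ 94.900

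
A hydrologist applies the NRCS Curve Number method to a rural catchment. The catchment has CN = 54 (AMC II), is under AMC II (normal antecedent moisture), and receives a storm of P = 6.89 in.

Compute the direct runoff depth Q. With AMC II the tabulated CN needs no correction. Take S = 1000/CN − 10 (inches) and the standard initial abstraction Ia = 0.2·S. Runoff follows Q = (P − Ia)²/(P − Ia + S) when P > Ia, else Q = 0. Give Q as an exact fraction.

Q = 196084009/99908100 in ≈ 1.963 in

Average conditions: CN = 54 (no AMC adjustment).
Max retention: S = 1000/54 − 10 = 230/27 in (≈ 8.519 in)
Initial abstraction Ia = S/5 = (230/27)/5 = 46/27 ≈ 1.704 in
Excess rainfall: 6.890 − 1.704 = 5.186 in; P > Ia so Q > 0
Q = (14003/2700)²/((14003/2700) + 230/27) = (196084009/7290000)/(37003/2700) = 196084009/99908100 in ≈ 1.963 in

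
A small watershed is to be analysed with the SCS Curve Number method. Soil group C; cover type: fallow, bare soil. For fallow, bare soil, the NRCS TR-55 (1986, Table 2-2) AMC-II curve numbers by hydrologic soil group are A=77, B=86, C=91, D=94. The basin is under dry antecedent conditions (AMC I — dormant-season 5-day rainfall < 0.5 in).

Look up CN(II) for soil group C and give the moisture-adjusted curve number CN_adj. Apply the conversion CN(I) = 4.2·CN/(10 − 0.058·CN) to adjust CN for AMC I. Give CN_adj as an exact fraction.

NRCS table: fallow, bare soil, soil group C → CN(II) = 91
Adjust CN=91 to AMC I: 4.2·91/(10 − 0.058·91) → (1911/5) ÷ (2361/500) = 63700/787 ≈ 80.940

CN_adj = 63700/787 ≈ 80.940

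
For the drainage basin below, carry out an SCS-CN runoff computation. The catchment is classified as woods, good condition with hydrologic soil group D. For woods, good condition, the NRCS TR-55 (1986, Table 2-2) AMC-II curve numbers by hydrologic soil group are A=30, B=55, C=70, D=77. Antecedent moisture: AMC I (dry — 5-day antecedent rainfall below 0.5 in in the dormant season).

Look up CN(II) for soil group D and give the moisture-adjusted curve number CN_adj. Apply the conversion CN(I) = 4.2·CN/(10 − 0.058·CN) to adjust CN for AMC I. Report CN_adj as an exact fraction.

NRCS table: woods, good condition, soil group D → CN(II) = 77
Adjust CN=77 to AMC I: 4.2·77/(10 − 0.058·77) → (1617/5) ÷ (2767/500) = 161700/2767 ≈ 58.439

CN_adj = 161700/2767 ≈ 58.439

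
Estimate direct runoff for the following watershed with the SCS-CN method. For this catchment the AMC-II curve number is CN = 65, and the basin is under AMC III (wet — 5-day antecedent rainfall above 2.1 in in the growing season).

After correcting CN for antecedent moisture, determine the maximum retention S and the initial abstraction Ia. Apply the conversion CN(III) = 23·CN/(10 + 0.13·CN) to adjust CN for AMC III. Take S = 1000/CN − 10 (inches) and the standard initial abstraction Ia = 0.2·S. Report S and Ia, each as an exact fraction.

S = 700/299 in ≈ 2.341 in; Ia = 140/299 in ≈ 0.468 in

Adjust CN=65 to AMC III: 23·65/(10 + 0.13·65) → 1495 ÷ (369/20) = 29900/369 ≈ 81.030
Max retention: S = 1000/(29900/369) − 10 = 700/299 in (≈ 2.341 in)
Initial abstraction Ia = S/5 = (700/299)/5 = 140/299 ≈ 0.468 in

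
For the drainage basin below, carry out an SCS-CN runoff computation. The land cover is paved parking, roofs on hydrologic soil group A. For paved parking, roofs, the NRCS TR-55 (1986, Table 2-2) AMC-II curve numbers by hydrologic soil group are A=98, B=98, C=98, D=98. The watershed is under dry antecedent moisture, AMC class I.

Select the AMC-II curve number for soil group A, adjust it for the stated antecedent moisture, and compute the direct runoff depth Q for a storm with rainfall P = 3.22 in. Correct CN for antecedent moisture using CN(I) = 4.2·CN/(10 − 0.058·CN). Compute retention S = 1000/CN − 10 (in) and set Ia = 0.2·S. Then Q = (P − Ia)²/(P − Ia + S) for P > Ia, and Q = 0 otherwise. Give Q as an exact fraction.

NRCS table: paved parking, roofs, soil group A → CN(II) = 98
Adjust CN=98 to AMC I: 4.2·98/(10 − 0.058·98) → (2058/5) ÷ (1079/250) = 102900/1079 ≈ 95.366
Retention S: 1000/CN − 10 with CN=95.366 → S = 500/1029 ≈ 0.486 in
Ia = 0.2·(500/1029) = 100/1029 in ≈ 0.097 in
Excess rainfall: 3.220 − 0.097 = 3.123 in; P > Ia so Q > 0
Q: (160669/51450)² ÷ (185669/51450) = 25814527561/9552670050 in (≈ 2.702 in)

Q = 25814527561/9552670050 in ≈ 2.702 in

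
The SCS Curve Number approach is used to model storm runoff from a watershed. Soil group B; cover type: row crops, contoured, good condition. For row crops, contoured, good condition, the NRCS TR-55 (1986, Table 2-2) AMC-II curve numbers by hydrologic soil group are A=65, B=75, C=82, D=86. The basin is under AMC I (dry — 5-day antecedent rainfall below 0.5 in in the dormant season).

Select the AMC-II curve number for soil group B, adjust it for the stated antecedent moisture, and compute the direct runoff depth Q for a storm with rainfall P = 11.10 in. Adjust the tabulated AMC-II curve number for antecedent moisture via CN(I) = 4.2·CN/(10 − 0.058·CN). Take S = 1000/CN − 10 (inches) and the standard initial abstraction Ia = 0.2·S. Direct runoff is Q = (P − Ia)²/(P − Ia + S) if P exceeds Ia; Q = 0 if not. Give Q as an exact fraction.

NRCS table: row crops, contoured, good condition, soil group B → CN(II) = 75
Adjust CN=75 to AMC I: 4.2·75/(10 − 0.058·75) → 315 ÷ (113/20) = 6300/113 ≈ 55.752
Retention S: 1000/CN − 10 with CN=55.752 → S = 500/63 ≈ 7.937 in
Ia = 0.2·(500/63) = 100/63 in ≈ 1.587 in
P − Ia = 11.100 − 1.587 = 5993/630 ≈ 9.513 in (> 0, runoff occurs)
Q: (5993/630)² ÷ (10993/630) = 35916049/6925590 in (≈ 5.186 in)

Q = 35916049/6925590 in ≈ 5.186 in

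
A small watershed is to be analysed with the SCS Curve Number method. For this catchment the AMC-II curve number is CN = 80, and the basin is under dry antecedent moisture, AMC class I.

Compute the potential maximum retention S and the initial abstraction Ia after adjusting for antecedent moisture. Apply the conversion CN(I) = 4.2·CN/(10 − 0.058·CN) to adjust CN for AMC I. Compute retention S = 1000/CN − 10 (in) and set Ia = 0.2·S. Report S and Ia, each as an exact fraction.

CN(I) from CN(II)=80: (4.2·80)/(10 − 0.058·80) = 4200/67 ≈ 62.687
Retention S: 1000/CN − 10 with CN=62.687 → S = 125/21 ≈ 5.952 in
Ia = 0.2·(125/21) = 25/21 in ≈ 1.190 in

S = 125/21 in ≈ 5.952 in; Ia = 25/21 in ≈ 1.190 in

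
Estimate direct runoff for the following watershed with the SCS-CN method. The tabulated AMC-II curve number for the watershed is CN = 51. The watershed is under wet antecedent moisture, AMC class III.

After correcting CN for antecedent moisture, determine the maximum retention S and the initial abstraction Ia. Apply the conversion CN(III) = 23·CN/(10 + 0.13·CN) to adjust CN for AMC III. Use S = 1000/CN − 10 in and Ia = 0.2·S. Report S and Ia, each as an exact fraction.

S = 4900/1173 in ≈ 4.177 in; Ia = 980/1173 in ≈ 0.835 in

Wet (AMC III): CN(III) = 23·51/(10 + 0.13·51) = 1173/(1663/100) = 117300/1663 ≈ 70.535
Max retention: S = 1000/(117300/1663) − 10 = 4900/1173 in (≈ 4.177 in)
Ia = 0.2·(4900/1173) = 980/1173 in ≈ 0.835 in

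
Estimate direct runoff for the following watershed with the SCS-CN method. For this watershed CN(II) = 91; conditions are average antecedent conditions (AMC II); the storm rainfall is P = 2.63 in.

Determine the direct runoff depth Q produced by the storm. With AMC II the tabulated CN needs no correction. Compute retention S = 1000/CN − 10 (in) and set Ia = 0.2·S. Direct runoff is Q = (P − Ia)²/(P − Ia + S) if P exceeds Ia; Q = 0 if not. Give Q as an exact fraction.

Q = 489869689/283310300 in ≈ 1.729 in

AMC II — tabulated CN = 91 applies directly.
Max retention: S = 1000/91 − 10 = 90/91 in (≈ 0.989 in)
Initial abstraction Ia = S/5 = (90/91)/5 = 18/91 ≈ 0.198 in
Excess rainfall: 2.630 − 0.198 = 2.432 in; P > Ia so Q > 0
Runoff Q = (P−Ia)²/(P−Ia+S) = (2.432)²/(2.432+0.989) = 489869689/283310300 ≈ 1.729 in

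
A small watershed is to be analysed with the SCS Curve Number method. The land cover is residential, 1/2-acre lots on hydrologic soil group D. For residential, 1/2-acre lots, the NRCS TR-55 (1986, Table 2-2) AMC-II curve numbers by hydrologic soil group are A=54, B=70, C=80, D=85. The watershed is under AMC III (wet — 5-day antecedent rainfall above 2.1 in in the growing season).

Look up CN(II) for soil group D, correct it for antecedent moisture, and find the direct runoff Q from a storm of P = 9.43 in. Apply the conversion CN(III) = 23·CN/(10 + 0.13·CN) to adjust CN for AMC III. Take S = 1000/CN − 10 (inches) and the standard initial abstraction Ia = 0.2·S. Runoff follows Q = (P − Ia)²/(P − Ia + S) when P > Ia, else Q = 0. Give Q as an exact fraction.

NRCS table: residential, 1/2-acre lots, soil group D → CN(II) = 85
Wet (AMC III): CN(III) = 23·85/(10 + 0.13·85) = 1955/(421/20) = 39100/421 ≈ 92.874
S = 1000/(39100/421) − 10 = 300/391 in ≈ 0.767 in
Ia = 0.2S: 0.2·0.767 = 0.153 in (exactly 60/391)
Since P=9.430 > Ia=0.153: effective rainfall P−Ia = 362713/39100 in
Q = (362713/39100)²/((362713/39100) + 300/391) = (131560720369/1528810000)/(392713/39100) = 131560720369/15355078300 in ≈ 8.568 in

Q = 131560720369/15355078300 in ≈ 8.568 in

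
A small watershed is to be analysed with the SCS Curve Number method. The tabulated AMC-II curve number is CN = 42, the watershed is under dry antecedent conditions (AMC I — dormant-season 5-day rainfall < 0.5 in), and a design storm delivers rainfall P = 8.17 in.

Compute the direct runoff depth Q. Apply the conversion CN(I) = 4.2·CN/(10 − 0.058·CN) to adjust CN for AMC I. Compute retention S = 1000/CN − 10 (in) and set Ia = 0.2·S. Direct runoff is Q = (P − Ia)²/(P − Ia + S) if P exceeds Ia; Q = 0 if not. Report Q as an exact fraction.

Dry (AMC I): CN(I) = 4.2·42/(10 − 0.058·42) = (882/5)/(1891/250) = 44100/1891 ≈ 23.321
S = 1000/(44100/1891) − 10 = 14500/441 in ≈ 32.880 in
Initial abstraction Ia = S/5 = (14500/441)/5 = 2900/441 ≈ 6.576 in
Since P=8.170 > Ia=6.576: effective rainfall P−Ia = 70297/44100 in
Q: (70297/44100)² ÷ (1520297/44100) = 4941668209/67045097700 in (≈ 0.074 in)

Q = 4941668209/67045097700 in ≈ 0.074 in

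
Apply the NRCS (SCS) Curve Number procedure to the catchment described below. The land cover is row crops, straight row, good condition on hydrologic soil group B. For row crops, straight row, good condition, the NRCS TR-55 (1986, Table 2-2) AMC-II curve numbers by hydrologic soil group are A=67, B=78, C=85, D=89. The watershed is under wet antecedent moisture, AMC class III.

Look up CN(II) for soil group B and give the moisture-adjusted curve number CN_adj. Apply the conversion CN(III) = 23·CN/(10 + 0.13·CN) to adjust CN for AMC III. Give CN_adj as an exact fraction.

CN_adj = 89700/1007 ≈ 89.076

NRCS table: row crops, straight row, good condition, soil group B → CN(II) = 78
Wet (AMC III): CN(III) = 23·78/(10 + 0.13·78) = 1794/(1007/50) = 89700/1007 ≈ 89.076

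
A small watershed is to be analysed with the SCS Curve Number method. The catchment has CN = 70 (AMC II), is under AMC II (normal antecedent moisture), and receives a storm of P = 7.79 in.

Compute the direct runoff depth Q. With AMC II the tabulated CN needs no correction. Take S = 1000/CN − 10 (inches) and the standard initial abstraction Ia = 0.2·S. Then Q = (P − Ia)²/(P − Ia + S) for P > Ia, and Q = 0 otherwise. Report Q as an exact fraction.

Q = 23551609/5497100 in ≈ 4.284 in

AMC II — tabulated CN = 70 applies directly.
Retention S: 1000/CN − 10 with CN=70.000 → S = 30/7 ≈ 4.286 in
Initial abstraction Ia = S/5 = (30/7)/5 = 6/7 ≈ 0.857 in
Excess rainfall: 7.790 − 0.857 = 6.933 in; P > Ia so Q > 0
Q: (4853/700)² ÷ (7853/700) = 23551609/5497100 in (≈ 4.284 in)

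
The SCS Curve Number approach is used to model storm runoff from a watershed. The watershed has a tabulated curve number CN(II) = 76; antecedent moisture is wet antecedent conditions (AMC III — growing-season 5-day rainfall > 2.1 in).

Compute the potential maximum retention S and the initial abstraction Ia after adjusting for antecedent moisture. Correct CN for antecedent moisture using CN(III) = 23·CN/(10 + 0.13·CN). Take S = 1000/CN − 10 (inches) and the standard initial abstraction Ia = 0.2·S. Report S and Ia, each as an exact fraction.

S = 600/437 in ≈ 1.373 in; Ia = 120/437 in ≈ 0.275 in

CN(III) from CN(II)=76: (23·76)/(10 + 0.13·76) = 43700/497 ≈ 87.928
S = 1000/(43700/497) − 10 = 600/437 in ≈ 1.373 in
Ia = 0.2S: 0.2·1.373 = 0.275 in (exactly 120/437)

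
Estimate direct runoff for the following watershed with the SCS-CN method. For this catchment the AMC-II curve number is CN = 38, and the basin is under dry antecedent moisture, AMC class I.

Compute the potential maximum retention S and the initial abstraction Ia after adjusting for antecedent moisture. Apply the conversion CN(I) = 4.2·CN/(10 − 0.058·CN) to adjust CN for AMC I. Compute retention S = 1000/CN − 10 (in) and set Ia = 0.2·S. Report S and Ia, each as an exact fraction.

CN(I) from CN(II)=38: (4.2·38)/(10 − 0.058·38) = 39900/1949 ≈ 20.472
S = 1000/(39900/1949) − 10 = 15500/399 in ≈ 38.847 in
Ia = 0.2·(15500/399) = 3100/399 in ≈ 7.769 in

S = 15500/399 in ≈ 38.847 in; Ia = 3100/399 in ≈ 7.769 in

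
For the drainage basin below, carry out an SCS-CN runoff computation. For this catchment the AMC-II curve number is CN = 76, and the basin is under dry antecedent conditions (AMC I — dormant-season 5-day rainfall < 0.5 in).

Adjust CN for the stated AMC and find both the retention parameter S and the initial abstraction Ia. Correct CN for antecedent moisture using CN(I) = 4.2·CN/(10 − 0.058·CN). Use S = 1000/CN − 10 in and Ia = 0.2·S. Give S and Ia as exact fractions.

Adjust CN=76 to AMC I: 4.2·76/(10 − 0.058·76) → (1596/5) ÷ (699/125) = 13300/233 ≈ 57.082
S = 1000/(13300/233) − 10 = 1000/133 in ≈ 7.519 in
Ia = 0.2S: 0.2·7.519 = 1.504 in (exactly 200/133)

S = 1000/133 in ≈ 7.519 in; Ia = 200/133 in ≈ 1.504 in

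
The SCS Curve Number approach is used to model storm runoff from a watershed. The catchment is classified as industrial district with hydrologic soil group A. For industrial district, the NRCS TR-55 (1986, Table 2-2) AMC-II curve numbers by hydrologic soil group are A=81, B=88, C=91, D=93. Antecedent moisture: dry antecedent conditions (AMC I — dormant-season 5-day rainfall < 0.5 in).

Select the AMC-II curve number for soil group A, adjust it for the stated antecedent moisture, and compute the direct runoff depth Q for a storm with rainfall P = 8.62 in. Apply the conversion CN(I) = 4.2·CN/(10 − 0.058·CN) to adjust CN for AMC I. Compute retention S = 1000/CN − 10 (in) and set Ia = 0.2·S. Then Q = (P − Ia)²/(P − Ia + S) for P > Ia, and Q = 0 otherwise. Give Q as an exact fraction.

NRCS table: industrial district, soil group A → CN(II) = 81
Adjust CN=81 to AMC I: 4.2·81/(10 − 0.058·81) → (1701/5) ÷ (2651/500) = 170100/2651 ≈ 64.164
S = 1000/(170100/2651) − 10 = 9500/1701 in ≈ 5.585 in
Ia = 0.2·(9500/1701) = 1900/1701 in ≈ 1.117 in
Excess rainfall: 8.620 − 1.117 = 7.503 in; P > Ia so Q > 0
Q: (638131/85050)² ÷ (1113131/85050) = 407211173161/94671791550 in (≈ 4.301 in)

Q = 407211173161/94671791550 in ≈ 4.301 in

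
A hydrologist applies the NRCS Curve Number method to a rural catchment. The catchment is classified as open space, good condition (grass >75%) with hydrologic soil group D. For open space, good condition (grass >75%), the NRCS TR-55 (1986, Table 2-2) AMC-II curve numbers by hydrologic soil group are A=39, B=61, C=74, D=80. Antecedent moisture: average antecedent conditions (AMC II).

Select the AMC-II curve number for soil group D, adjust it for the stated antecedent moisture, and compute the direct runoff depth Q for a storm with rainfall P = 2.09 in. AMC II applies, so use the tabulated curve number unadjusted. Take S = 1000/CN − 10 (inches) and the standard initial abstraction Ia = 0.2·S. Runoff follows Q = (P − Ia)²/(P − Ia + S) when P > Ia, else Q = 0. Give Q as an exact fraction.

Q = 25281/40900 in ≈ 0.618 in

NRCS table: open space, good condition (grass >75%), soil group D → CN(II) = 80
AMC II — tabulated CN = 80 applies directly.
Retention S: 1000/CN − 10 with CN=80.000 → S = 5/2 ≈ 2.500 in
Ia = 0.2S: 0.2·2.500 = 0.500 in (exactly 1/2)
Since P=2.090 > Ia=0.500: effective rainfall P−Ia = 159/100 in
Q: (159/100)² ÷ (409/100) = 25281/40900 in (≈ 0.618 in)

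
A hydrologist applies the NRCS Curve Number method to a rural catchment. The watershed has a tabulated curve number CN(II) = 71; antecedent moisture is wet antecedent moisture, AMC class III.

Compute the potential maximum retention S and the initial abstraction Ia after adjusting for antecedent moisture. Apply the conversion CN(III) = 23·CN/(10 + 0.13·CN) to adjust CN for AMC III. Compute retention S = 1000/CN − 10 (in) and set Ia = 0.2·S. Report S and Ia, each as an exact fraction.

Adjust CN=71 to AMC III: 23·71/(10 + 0.13·71) → 1633 ÷ (1923/100) = 163300/1923 ≈ 84.919
Max retention: S = 1000/(163300/1923) − 10 = 2900/1633 in (≈ 1.776 in)
Ia = 0.2S: 0.2·1.776 = 0.355 in (exactly 580/1633)

S = 2900/1633 in ≈ 1.776 in; Ia = 580/1633 in ≈ 0.355 in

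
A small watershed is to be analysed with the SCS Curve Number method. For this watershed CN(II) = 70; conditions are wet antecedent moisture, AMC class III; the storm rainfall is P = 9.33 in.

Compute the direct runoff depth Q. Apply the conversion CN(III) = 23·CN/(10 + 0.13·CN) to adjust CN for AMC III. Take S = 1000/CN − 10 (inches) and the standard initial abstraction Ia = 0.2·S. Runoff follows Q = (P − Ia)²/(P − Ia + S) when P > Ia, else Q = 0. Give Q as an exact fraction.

Q = 2310821041/311647700 in ≈ 7.415 in

Wet (AMC III): CN(III) = 23·70/(10 + 0.13·70) = 1610/(191/10) = 16100/191 ≈ 84.293
S = 1000/(16100/191) − 10 = 300/161 in ≈ 1.863 in
Ia = 0.2S: 0.2·1.863 = 0.373 in (exactly 60/161)
Since P=9.330 > Ia=0.373: effective rainfall P−Ia = 144213/16100 in
Q: (144213/16100)² ÷ (174213/16100) = 2310821041/311647700 in (≈ 7.415 in)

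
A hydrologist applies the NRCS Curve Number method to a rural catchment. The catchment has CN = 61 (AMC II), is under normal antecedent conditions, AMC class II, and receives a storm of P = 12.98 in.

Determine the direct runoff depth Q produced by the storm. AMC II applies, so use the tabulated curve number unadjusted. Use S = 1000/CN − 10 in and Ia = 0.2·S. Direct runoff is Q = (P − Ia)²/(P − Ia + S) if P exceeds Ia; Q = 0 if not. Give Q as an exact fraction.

Q = 1273704721/168326450 in ≈ 7.567 in

Average conditions: CN = 61 (no AMC adjustment).
Retention S: 1000/CN − 10 with CN=61.000 → S = 390/61 ≈ 6.393 in
Ia = 0.2·(390/61) = 78/61 in ≈ 1.279 in
P − Ia = 12.980 − 1.279 = 35689/3050 ≈ 11.701 in (> 0, runoff occurs)
Q: (35689/3050)² ÷ (55189/3050) = 1273704721/168326450 in (≈ 7.567 in)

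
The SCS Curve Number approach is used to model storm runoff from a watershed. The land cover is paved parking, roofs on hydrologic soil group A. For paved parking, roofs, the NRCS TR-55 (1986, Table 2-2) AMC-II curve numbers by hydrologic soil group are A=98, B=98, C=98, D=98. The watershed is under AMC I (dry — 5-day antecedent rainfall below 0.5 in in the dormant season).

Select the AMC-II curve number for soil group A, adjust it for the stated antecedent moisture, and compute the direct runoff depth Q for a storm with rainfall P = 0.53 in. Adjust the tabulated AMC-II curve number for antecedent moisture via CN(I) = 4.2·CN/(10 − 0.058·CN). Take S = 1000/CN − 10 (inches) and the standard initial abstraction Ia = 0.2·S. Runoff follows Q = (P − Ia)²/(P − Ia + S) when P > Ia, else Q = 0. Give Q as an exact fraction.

NRCS table: paved parking, roofs, soil group A → CN(II) = 98
Adjust CN=98 to AMC I: 4.2·98/(10 − 0.058·98) → (2058/5) ÷ (1079/250) = 102900/1079 ≈ 95.366
S = 1000/(102900/1079) − 10 = 500/1029 in ≈ 0.486 in
Ia = 0.2S: 0.2·0.486 = 0.097 in (exactly 100/1029)
Excess rainfall: 0.530 − 0.097 = 0.433 in; P > Ia so Q > 0
Runoff Q = (P−Ia)²/(P−Ia+S) = (0.433)²/(0.433+0.486) = 1983544369/9727857300 ≈ 0.204 in

Q = 1983544369/9727857300 in ≈ 0.204 in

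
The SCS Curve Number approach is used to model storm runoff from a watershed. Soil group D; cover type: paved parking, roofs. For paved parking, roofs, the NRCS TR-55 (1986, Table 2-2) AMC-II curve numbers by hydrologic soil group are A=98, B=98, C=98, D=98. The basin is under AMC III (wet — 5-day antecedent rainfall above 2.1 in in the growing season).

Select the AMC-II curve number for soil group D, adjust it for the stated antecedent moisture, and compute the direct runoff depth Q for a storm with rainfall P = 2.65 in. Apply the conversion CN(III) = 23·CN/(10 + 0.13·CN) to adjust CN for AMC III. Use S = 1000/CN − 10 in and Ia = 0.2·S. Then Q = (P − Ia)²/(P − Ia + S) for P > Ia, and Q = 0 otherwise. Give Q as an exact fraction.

NRCS table: paved parking, roofs, soil group D → CN(II) = 98
Wet (AMC III): CN(III) = 23·98/(10 + 0.13·98) = 2254/(1137/50) = 112700/1137 ≈ 99.120
Max retention: S = 1000/(112700/1137) − 10 = 100/1127 in (≈ 0.089 in)
Ia = 0.2S: 0.2·0.089 = 0.018 in (exactly 20/1127)
P − Ia = 2.650 − 0.018 = 59331/22540 ≈ 2.632 in (> 0, runoff occurs)
Q = (59331/22540)²/((59331/22540) + 100/1127) = (3520167561/508051600)/(61331/22540) = 3520167561/1382400740 in ≈ 2.546 in

Q = 3520167561/1382400740 in ≈ 2.546 in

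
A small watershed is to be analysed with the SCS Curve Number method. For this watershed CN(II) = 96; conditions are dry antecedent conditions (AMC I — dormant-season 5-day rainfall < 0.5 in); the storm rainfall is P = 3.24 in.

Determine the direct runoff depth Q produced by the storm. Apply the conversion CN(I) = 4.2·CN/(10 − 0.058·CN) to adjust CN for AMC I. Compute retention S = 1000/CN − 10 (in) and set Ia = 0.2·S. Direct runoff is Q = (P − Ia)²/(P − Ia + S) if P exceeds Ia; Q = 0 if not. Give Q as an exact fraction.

Q = 91795561/40023900 in ≈ 2.294 in

Adjust CN=96 to AMC I: 4.2·96/(10 − 0.058·96) → (2016/5) ÷ (554/125) = 25200/277 ≈ 90.975
S = 1000/(25200/277) − 10 = 125/126 in ≈ 0.992 in
Ia = 0.2S: 0.2·0.992 = 0.198 in (exactly 25/126)
P − Ia = 3.240 − 0.198 = 9581/3150 ≈ 3.042 in (> 0, runoff occurs)
Q: (9581/3150)² ÷ (6353/1575) = 91795561/40023900 in (≈ 2.294 in)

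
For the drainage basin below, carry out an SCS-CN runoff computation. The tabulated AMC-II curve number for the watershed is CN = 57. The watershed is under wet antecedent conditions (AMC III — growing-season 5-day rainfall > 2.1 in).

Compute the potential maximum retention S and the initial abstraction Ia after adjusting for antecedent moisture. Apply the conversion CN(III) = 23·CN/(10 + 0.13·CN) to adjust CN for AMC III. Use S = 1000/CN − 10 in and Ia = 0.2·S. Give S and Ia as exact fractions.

S = 4300/1311 in ≈ 3.280 in; Ia = 860/1311 in ≈ 0.656 in

CN(III) from CN(II)=57: (23·57)/(10 + 0.13·57) = 131100/1741 ≈ 75.302
Retention S: 1000/CN − 10 with CN=75.302 → S = 4300/1311 ≈ 3.280 in
Initial abstraction Ia = S/5 = (4300/1311)/5 = 860/1311 ≈ 0.656 in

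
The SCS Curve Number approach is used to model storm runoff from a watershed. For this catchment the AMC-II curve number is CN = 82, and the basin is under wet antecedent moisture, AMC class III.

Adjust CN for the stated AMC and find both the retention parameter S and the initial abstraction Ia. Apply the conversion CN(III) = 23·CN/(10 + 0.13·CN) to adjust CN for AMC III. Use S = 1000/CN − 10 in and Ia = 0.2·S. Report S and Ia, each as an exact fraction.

CN(III) from CN(II)=82: (23·82)/(10 + 0.13·82) = 94300/1033 ≈ 91.288
S = 1000/(94300/1033) − 10 = 900/943 in ≈ 0.954 in
Initial abstraction Ia = S/5 = (900/943)/5 = 180/943 ≈ 0.191 in

S = 900/943 in ≈ 0.954 in; Ia = 180/943 in ≈ 0.191 in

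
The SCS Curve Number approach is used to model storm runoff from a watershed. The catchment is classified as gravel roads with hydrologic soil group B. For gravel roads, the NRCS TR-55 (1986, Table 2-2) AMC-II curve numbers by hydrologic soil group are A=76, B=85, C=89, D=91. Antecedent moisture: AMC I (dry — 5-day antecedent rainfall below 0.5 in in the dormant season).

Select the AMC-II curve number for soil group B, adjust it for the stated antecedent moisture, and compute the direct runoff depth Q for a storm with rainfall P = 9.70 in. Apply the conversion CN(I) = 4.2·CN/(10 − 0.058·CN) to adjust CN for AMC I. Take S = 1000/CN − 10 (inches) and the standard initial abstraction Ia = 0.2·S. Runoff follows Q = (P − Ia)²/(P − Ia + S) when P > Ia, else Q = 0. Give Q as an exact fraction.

NRCS table: gravel roads, soil group B → CN(II) = 85
Adjust CN=85 to AMC I: 4.2·85/(10 − 0.058·85) → 357 ÷ (507/100) = 11900/169 ≈ 70.414
Retention S: 1000/CN − 10 with CN=70.414 → S = 500/119 ≈ 4.202 in
Ia = 0.2·(500/119) = 100/119 in ≈ 0.840 in
Since P=9.700 > Ia=0.840: effective rainfall P−Ia = 10543/1190 in
Q: (10543/1190)² ÷ (15543/1190) = 111154849/18496170 in (≈ 6.010 in)

Q = 111154849/18496170 in ≈ 6.010 in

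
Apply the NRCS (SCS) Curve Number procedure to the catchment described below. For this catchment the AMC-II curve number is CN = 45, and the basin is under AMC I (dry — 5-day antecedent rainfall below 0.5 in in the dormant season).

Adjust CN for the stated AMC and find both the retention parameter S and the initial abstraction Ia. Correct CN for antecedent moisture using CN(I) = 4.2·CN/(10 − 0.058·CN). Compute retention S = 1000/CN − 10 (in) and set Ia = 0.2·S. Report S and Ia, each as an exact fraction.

S = 5500/189 in ≈ 29.101 in; Ia = 1100/189 in ≈ 5.820 in

CN(I) from CN(II)=45: (4.2·45)/(10 − 0.058·45) = 18900/739 ≈ 25.575
Retention S: 1000/CN − 10 with CN=25.575 → S = 5500/189 ≈ 29.101 in
Initial abstraction Ia = S/5 = (5500/189)/5 = 1100/189 ≈ 5.820 in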